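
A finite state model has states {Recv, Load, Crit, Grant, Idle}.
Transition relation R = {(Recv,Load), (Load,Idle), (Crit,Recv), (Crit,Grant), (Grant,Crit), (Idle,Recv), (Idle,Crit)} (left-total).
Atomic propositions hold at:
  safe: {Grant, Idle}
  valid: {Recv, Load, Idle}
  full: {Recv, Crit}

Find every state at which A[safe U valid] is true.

{Recv, Load, Idle}

A[safe U valid]: least fixpoint, start Z0 = Sat(valid) = {Recv, Load, Idle}, add states in Sat(safe) with every successor in Z. Already a fixed point.
Sat(A[safe U valid]) = {Recv, Load, Idle}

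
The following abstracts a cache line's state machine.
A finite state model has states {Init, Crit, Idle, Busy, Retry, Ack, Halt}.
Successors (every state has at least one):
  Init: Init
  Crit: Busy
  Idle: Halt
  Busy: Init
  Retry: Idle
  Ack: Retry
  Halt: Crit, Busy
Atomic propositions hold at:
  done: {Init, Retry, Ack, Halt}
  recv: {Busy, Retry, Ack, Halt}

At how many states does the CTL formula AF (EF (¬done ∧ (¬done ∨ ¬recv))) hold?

Sat(¬done) = {Crit, Idle, Busy}
Sat(¬recv) = {Init, Crit, Idle}
Sat(¬done ∨ ¬recv) = {Init, Crit, Idle, Busy}
Sat(¬done ∧ (¬done ∨ ¬recv)) = {Crit, Idle, Busy}
EF (¬done ∧ (¬done ∨ ¬recv)): least fixpoint, start Z0 = {Crit, Idle, Busy}, add states with some successor in Z. Z1 = {Crit, Idle, Busy, Retry, Halt}; Z2 = {Crit, Idle, Busy, Retry, Ack, Halt}; fixed.
Sat(EF (¬done ∧ (¬done ∨ ¬recv))) = {Crit, Idle, Busy, Retry, Ack, Halt}
AF (EF (¬done ∧ (¬done ∨ ¬recv))): least fixpoint, start Z0 = {Crit, Idle, Busy, Retry, Ack, Halt}, add states with every successor in Z. Already a fixed point.
Sat(AF (EF (¬done ∧ (¬done ∨ ¬recv)))) = {Crit, Idle, Busy, Retry, Ack, Halt}
|Sat(AF (EF (¬done ∧ (¬done ∨ ¬recv))))| = |{Crit, Idle, Busy, Retry, Ack, Halt}| = 6.

6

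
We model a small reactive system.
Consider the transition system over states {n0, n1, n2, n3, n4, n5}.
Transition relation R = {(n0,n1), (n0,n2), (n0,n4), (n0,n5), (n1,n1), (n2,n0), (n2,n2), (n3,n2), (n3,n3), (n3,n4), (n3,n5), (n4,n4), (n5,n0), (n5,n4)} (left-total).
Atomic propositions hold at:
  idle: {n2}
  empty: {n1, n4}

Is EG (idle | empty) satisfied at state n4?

Sat(idle | empty) = {n1, n2, n4}
EG (idle | empty): greatest fixpoint, start Z0 = {n1, n2, n4}, keep only states in Sat with some successor in Z. Already a fixed point.
Sat(EG (idle | empty)) = {n1, n2, n4}
n4 ∈ Sat(EG (idle | empty)) = {n1, n2, n4}, so the formula holds at n4.

Yes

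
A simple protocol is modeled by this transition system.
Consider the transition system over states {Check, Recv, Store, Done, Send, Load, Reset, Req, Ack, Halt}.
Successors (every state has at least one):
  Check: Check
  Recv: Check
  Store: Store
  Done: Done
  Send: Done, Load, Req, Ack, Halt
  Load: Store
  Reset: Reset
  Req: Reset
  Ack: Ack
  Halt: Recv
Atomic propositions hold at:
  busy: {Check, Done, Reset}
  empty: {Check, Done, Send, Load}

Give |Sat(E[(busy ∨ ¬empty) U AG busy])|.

Sat(¬empty) = {Recv, Store, Reset, Req, Ack, Halt}
Sat(busy ∨ ¬empty) = {Check, Recv, Store, Done, Reset, Req, Ack, Halt}
AG busy: greatest fixpoint, start Z0 = {Check, Done, Reset}, keep only states in Sat with every successor in Z. Already a fixed point.
Sat(AG busy) = {Check, Done, Reset}
E[(busy ∨ ¬empty) U AG busy]: least fixpoint, start Z0 = Sat(AG busy) = {Check, Done, Reset}, add states in Sat(busy ∨ ¬empty) with some successor in Z. Z1 = {Check, Recv, Done, Reset, Req}; Z2 = {Check, Recv, Done, Reset, Req, Halt}; fixed.
Sat(E[(busy ∨ ¬empty) U AG busy]) = {Check, Recv, Done, Reset, Req, Halt}
|Sat(E[(busy ∨ ¬empty) U AG busy])| = |{Check, Recv, Done, Reset, Req, Halt}| = 6.

6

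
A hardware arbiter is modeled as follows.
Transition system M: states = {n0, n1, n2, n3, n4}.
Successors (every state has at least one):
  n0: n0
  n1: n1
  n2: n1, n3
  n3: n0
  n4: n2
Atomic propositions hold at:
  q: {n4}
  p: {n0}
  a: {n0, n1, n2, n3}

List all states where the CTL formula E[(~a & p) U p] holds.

Sat(~a) = {n4}
Sat(~a & p) = ∅
E[(~a & p) U p]: least fixpoint, start Z0 = Sat(p) = {n0}, add states in Sat(~a & p) with some successor in Z. Already a fixed point.
Sat(E[(~a & p) U p]) = {n0}

{n0}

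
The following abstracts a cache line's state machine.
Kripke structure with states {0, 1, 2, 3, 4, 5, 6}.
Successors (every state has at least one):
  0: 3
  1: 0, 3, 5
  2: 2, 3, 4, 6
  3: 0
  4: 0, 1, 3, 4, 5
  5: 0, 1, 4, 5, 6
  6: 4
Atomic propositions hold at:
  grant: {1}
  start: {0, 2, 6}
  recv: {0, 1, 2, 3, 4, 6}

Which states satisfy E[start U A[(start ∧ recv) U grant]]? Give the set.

Sat(start ∧ recv) = {0, 2, 6}
A[(start ∧ recv) U grant]: least fixpoint, start Z0 = Sat(grant) = {1}, add states in Sat(start ∧ recv) with every successor in Z. Already a fixed point.
Sat(A[(start ∧ recv) U grant]) = {1}
E[start U A[(start ∧ recv) U grant]]: least fixpoint, start Z0 = Sat(A[(start ∧ recv) U grant]) = {1}, add states in Sat(start) with some successor in Z. Already a fixed point.
Sat(E[start U A[(start ∧ recv) U grant]]) = {1}

{1}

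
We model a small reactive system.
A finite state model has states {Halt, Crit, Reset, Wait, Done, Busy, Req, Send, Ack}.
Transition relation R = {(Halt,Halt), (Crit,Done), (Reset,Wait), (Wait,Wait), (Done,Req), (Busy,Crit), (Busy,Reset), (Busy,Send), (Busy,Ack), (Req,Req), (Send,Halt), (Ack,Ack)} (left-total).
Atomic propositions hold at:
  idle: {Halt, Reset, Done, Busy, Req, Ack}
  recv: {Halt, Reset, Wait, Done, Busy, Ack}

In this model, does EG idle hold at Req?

Yes

EG idle: greatest fixpoint, start Z0 = {Halt, Reset, Done, Busy, Req, Ack}, keep only states in Sat with some successor in Z. Z1 = {Halt, Done, Busy, Req, Ack}; fixed.
Sat(EG idle) = {Halt, Done, Busy, Req, Ack}
Req ∈ Sat(EG idle) = {Halt, Done, Busy, Req, Ack}, so the formula holds at Req.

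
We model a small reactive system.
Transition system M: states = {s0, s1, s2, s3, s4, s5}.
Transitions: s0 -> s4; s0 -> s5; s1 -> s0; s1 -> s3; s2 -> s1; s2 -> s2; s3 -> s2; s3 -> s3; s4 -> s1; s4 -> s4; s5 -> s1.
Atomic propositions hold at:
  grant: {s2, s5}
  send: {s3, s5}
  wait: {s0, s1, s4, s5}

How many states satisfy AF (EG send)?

1

EG send: greatest fixpoint, start Z0 = {s3, s5}, keep only states in Sat with some successor in Z. Z1 = {s3}; fixed.
Sat(EG send) = {s3}
AF (EG send): least fixpoint, start Z0 = {s3}, add states with every successor in Z. Already a fixed point.
Sat(AF (EG send)) = {s3}
|Sat(AF (EG send))| = |{s3}| = 1.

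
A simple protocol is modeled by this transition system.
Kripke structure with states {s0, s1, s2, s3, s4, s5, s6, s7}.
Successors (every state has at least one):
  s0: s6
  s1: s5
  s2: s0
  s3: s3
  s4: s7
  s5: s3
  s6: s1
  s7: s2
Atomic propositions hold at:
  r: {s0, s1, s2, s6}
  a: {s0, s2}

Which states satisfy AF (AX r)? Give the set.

{s0, s2, s4, s6, s7}

Sat(AX r) = {s : every successor in {s0, s1, s2, s6}} = {s0, s2, s6, s7}
AF (AX r): least fixpoint, start Z0 = {s0, s2, s6, s7}, add states with every successor in Z. Z1 = {s0, s2, s4, s6, s7}; fixed.
Sat(AF (AX r)) = {s0, s2, s4, s6, s7}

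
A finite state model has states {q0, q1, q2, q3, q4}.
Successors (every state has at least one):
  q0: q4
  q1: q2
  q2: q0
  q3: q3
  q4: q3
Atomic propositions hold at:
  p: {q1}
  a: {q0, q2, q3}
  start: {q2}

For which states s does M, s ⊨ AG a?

AG a: greatest fixpoint, start Z0 = {q0, q2, q3}, keep only states in Sat with every successor in Z. Z1 = {q2, q3}; Z2 = {q3}; fixed.
Sat(AG a) = {q3}

{q3}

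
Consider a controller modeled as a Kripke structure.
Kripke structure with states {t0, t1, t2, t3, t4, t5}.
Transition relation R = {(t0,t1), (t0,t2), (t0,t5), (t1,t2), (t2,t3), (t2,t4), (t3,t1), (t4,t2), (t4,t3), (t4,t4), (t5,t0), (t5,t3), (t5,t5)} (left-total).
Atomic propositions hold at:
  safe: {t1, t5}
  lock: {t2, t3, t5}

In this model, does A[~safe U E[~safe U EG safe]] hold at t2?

No

Sat(~safe) = {t0, t2, t3, t4}
EG safe: greatest fixpoint, start Z0 = {t1, t5}, keep only states in Sat with some successor in Z. Z1 = {t5}; fixed.
Sat(EG safe) = {t5}
E[~safe U EG safe]: least fixpoint, start Z0 = Sat(EG safe) = {t5}, add states in Sat(~safe) with some successor in Z. Z1 = {t0, t5}; fixed.
Sat(E[~safe U EG safe]) = {t0, t5}
A[~safe U E[~safe U EG safe]]: least fixpoint, start Z0 = Sat(E[~safe U EG safe]) = {t0, t5}, add states in Sat(~safe) with every successor in Z. Already a fixed point.
Sat(A[~safe U E[~safe U EG safe]]) = {t0, t5}
t2 ∉ Sat(A[~safe U E[~safe U EG safe]]) = {t0, t5}, so the formula does not hold at t2.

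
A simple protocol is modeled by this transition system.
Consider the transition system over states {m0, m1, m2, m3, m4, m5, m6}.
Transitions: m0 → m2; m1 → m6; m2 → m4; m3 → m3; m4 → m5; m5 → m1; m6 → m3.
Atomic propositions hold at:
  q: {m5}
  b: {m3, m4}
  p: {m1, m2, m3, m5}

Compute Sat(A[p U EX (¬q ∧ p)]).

Sat(¬q) = {m0, m1, m2, m3, m4, m6}
Sat(¬q ∧ p) = {m1, m2, m3}
Sat(EX (¬q ∧ p)) = {s : some successor in {m1, m2, m3}} = {m0, m3, m5, m6}
A[p U EX (¬q ∧ p)]: least fixpoint, start Z0 = Sat(EX (¬q ∧ p)) = {m0, m3, m5, m6}, add states in Sat(p) with every successor in Z. Z1 = {m0, m1, m3, m5, m6}; fixed.
Sat(A[p U EX (¬q ∧ p)]) = {m0, m1, m3, m5, m6}

{m0, m1, m3, m5, m6}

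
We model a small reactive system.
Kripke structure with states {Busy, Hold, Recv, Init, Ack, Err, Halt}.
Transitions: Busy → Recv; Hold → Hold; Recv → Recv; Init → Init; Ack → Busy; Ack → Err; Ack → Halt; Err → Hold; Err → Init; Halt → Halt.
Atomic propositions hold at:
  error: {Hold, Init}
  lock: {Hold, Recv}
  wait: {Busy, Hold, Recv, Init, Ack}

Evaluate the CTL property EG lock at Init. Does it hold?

EG lock: greatest fixpoint, start Z0 = {Hold, Recv}, keep only states in Sat with some successor in Z. Already a fixed point.
Sat(EG lock) = {Hold, Recv}
Init ∉ Sat(EG lock) = {Hold, Recv}, so the formula does not hold at Init.

No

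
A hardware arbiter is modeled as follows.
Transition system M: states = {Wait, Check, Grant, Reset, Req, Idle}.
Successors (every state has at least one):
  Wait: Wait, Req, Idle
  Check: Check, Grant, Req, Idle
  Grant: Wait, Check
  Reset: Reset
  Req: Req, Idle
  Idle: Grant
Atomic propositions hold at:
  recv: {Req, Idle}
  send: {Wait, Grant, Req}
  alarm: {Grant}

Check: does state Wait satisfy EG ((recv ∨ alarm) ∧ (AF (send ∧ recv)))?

Sat(recv ∨ alarm) = {Grant, Req, Idle}
Sat(send ∧ recv) = {Req}
AF (send ∧ recv): least fixpoint, start Z0 = {Req}, add states with every successor in Z. Already a fixed point.
Sat(AF (send ∧ recv)) = {Req}
Sat((recv ∨ alarm) ∧ (AF (send ∧ recv))) = {Req}
EG ((recv ∨ alarm) ∧ (AF (send ∧ recv))): greatest fixpoint, start Z0 = {Req}, keep only states in Sat with some successor in Z. Already a fixed point.
Sat(EG ((recv ∨ alarm) ∧ (AF (send ∧ recv)))) = {Req}
Wait ∉ Sat(EG ((recv ∨ alarm) ∧ (AF (send ∧ recv)))) = {Req}, so the formula does not hold at Wait.

No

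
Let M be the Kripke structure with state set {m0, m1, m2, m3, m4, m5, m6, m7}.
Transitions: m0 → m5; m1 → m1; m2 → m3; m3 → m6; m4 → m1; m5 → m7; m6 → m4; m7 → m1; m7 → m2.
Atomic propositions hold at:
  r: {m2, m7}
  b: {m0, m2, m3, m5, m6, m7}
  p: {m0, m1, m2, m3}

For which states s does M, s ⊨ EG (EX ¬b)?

{m1, m4, m6, m7}

Sat(¬b) = {m1, m4}
Sat(EX ¬b) = {s : some successor in {m1, m4}} = {m1, m4, m6, m7}
EG (EX ¬b): greatest fixpoint, start Z0 = {m1, m4, m6, m7}, keep only states in Sat with some successor in Z. Already a fixed point.
Sat(EG (EX ¬b)) = {m1, m4, m6, m7}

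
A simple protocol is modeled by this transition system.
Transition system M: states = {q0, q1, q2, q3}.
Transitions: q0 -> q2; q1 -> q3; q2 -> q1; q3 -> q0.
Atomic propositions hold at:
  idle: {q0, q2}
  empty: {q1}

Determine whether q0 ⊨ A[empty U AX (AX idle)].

Sat(AX idle) = {s : every successor in {q0, q2}} = {q0, q3}
Sat(AX (AX idle)) = {s : every successor in {q0, q3}} = {q1, q3}
A[empty U AX (AX idle)]: least fixpoint, start Z0 = Sat(AX (AX idle)) = {q1, q3}, add states in Sat(empty) with every successor in Z. Already a fixed point.
Sat(A[empty U AX (AX idle)]) = {q1, q3}
q0 ∉ Sat(A[empty U AX (AX idle)]) = {q1, q3}, so the formula does not hold at q0.

No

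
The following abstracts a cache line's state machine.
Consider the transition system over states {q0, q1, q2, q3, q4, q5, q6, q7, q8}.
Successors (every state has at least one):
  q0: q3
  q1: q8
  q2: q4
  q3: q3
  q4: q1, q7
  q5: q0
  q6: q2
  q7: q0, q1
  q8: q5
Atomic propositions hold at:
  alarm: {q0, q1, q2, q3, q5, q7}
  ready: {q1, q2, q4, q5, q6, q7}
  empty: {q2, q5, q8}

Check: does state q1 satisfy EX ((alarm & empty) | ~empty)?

Sat(alarm & empty) = {q2, q5}
Sat(~empty) = {q0, q1, q3, q4, q6, q7}
Sat((alarm & empty) | ~empty) = {q0, q1, q2, q3, q4, q5, q6, q7}
Sat(EX ((alarm & empty) | ~empty)) = {s : some successor in {q0, q1, q2, q3, q4, q5, q6, q7}} = {q0, q2, q3, q4, q5, q6, q7, q8}
q1 ∉ Sat(EX ((alarm & empty) | ~empty)) = {q0, q2, q3, q4, q5, q6, q7, q8}, so the formula does not hold at q1.

No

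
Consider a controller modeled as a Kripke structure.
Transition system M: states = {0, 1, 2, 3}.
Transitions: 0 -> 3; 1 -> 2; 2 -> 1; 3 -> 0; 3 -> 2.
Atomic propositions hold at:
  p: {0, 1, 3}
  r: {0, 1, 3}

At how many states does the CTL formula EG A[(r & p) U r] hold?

Sat(r & p) = {0, 1, 3}
A[(r & p) U r]: least fixpoint, start Z0 = Sat(r) = {0, 1, 3}, add states in Sat(r & p) with every successor in Z. Already a fixed point.
Sat(A[(r & p) U r]) = {0, 1, 3}
EG A[(r & p) U r]: greatest fixpoint, start Z0 = {0, 1, 3}, keep only states in Sat with some successor in Z. Z1 = {0, 3}; fixed.
Sat(EG A[(r & p) U r]) = {0, 3}
|Sat(EG A[(r & p) U r])| = |{0, 3}| = 2.

2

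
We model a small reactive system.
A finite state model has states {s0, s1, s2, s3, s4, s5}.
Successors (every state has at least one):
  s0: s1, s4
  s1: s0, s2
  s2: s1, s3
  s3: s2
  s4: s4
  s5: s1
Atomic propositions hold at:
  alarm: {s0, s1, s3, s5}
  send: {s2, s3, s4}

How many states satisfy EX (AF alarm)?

AF alarm: least fixpoint, start Z0 = {s0, s1, s3, s5}, add states with every successor in Z. Z1 = {s0, s1, s2, s3, s5}; fixed.
Sat(AF alarm) = {s0, s1, s2, s3, s5}
Sat(EX (AF alarm)) = {s : some successor in {s0, s1, s2, s3, s5}} = {s0, s1, s2, s3, s5}
|Sat(EX (AF alarm))| = |{s0, s1, s2, s3, s5}| = 5.

5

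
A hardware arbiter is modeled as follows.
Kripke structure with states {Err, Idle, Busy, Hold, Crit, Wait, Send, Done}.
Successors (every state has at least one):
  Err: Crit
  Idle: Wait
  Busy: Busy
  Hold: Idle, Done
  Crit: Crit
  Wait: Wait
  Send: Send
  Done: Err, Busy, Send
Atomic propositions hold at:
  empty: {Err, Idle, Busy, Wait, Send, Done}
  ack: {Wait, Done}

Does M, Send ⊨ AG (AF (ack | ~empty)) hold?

No

Sat(~empty) = {Hold, Crit}
Sat(ack | ~empty) = {Hold, Crit, Wait, Done}
AF (ack | ~empty): least fixpoint, start Z0 = {Hold, Crit, Wait, Done}, add states with every successor in Z. Z1 = {Err, Idle, Hold, Crit, Wait, Done}; fixed.
Sat(AF (ack | ~empty)) = {Err, Idle, Hold, Crit, Wait, Done}
AG (AF (ack | ~empty)): greatest fixpoint, start Z0 = {Err, Idle, Hold, Crit, Wait, Done}, keep only states in Sat with every successor in Z. Z1 = {Err, Idle, Hold, Crit, Wait}; Z2 = {Err, Idle, Crit, Wait}; fixed.
Sat(AG (AF (ack | ~empty))) = {Err, Idle, Crit, Wait}
Send ∉ Sat(AG (AF (ack | ~empty))) = {Err, Idle, Crit, Wait}, so the formula does not hold at Send.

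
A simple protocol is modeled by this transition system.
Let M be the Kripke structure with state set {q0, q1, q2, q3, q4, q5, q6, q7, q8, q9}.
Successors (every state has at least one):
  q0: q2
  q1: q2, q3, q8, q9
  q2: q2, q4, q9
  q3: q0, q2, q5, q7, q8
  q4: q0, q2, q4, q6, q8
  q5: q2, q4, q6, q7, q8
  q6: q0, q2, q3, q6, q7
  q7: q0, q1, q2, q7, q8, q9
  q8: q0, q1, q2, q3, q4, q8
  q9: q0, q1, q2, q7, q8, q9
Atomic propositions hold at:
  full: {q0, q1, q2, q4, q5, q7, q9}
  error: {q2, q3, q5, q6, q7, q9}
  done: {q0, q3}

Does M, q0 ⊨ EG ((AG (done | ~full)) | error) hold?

Sat(~full) = {q3, q6, q8}
Sat(done | ~full) = {q0, q3, q6, q8}
AG (done | ~full): greatest fixpoint, start Z0 = {q0, q3, q6, q8}, keep only states in Sat with every successor in Z. Z1 = ∅; fixed.
Sat(AG (done | ~full)) = ∅
Sat((AG (done | ~full)) | error) = {q2, q3, q5, q6, q7, q9}
EG ((AG (done | ~full)) | error): greatest fixpoint, start Z0 = {q2, q3, q5, q6, q7, q9}, keep only states in Sat with some successor in Z. Already a fixed point.
Sat(EG ((AG (done | ~full)) | error)) = {q2, q3, q5, q6, q7, q9}
q0 ∉ Sat(EG ((AG (done | ~full)) | error)) = {q2, q3, q5, q6, q7, q9}, so the formula does not hold at q0.

No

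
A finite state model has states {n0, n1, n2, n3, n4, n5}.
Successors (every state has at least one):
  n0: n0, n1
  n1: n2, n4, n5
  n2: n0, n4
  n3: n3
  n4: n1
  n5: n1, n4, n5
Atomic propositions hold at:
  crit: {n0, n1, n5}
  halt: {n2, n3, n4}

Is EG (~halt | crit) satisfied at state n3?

No

Sat(~halt) = {n0, n1, n5}
Sat(~halt | crit) = {n0, n1, n5}
EG (~halt | crit): greatest fixpoint, start Z0 = {n0, n1, n5}, keep only states in Sat with some successor in Z. Already a fixed point.
Sat(EG (~halt | crit)) = {n0, n1, n5}
n3 ∉ Sat(EG (~halt | crit)) = {n0, n1, n5}, so the formula does not hold at n3.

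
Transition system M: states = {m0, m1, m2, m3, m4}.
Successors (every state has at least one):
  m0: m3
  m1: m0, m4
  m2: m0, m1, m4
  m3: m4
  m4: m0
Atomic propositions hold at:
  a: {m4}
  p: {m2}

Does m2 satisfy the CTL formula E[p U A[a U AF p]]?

AF p: least fixpoint, start Z0 = {m2}, add states with every successor in Z. Already a fixed point.
Sat(AF p) = {m2}
A[a U AF p]: least fixpoint, start Z0 = Sat(AF p) = {m2}, add states in Sat(a) with every successor in Z. Already a fixed point.
Sat(A[a U AF p]) = {m2}
E[p U A[a U AF p]]: least fixpoint, start Z0 = Sat(A[a U AF p]) = {m2}, add states in Sat(p) with some successor in Z. Already a fixed point.
Sat(E[p U A[a U AF p]]) = {m2}
m2 ∈ Sat(E[p U A[a U AF p]]) = {m2}, so the formula holds at m2.

Yes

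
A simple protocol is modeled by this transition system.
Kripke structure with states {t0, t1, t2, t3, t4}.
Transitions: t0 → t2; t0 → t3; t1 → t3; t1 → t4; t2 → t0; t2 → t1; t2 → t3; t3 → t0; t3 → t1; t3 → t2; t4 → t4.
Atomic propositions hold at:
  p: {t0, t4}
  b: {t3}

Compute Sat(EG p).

EG p: greatest fixpoint, start Z0 = {t0, t4}, keep only states in Sat with some successor in Z. Z1 = {t4}; fixed.
Sat(EG p) = {t4}

{t4}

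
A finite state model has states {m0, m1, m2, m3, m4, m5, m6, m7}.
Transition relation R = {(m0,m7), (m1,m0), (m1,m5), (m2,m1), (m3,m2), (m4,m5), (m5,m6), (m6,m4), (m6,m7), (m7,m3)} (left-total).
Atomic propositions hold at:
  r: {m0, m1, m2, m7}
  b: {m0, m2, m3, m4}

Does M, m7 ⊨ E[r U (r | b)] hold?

Yes

Sat(r | b) = {m0, m1, m2, m3, m4, m7}
E[r U (r | b)]: least fixpoint, start Z0 = Sat((r | b)) = {m0, m1, m2, m3, m4, m7}, add states in Sat(r) with some successor in Z. Already a fixed point.
Sat(E[r U (r | b)]) = {m0, m1, m2, m3, m4, m7}
m7 ∈ Sat(E[r U (r | b)]) = {m0, m1, m2, m3, m4, m7}, so the formula holds at m7.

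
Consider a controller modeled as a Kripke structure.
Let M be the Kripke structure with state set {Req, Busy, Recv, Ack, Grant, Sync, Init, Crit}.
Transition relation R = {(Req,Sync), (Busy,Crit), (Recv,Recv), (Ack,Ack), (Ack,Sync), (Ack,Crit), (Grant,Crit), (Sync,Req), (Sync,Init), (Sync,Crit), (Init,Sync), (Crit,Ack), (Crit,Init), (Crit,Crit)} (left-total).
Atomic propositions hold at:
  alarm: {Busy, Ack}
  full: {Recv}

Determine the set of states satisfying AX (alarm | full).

{Recv}

Sat(alarm | full) = {Busy, Recv, Ack}
Sat(AX (alarm | full)) = {s : every successor in {Busy, Recv, Ack}} = {Recv}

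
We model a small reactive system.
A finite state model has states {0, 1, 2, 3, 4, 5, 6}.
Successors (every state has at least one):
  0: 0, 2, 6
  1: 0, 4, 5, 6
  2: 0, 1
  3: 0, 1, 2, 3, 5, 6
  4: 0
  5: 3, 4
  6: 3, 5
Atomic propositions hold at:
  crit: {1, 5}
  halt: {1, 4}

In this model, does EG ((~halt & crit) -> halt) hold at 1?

Yes

Sat(~halt) = {0, 2, 3, 5, 6}
Sat(~halt & crit) = {5}
Sat((~halt & crit) -> halt) = {0, 1, 2, 3, 4, 6}
EG ((~halt & crit) -> halt): greatest fixpoint, start Z0 = {0, 1, 2, 3, 4, 6}, keep only states in Sat with some successor in Z. Already a fixed point.
Sat(EG ((~halt & crit) -> halt)) = {0, 1, 2, 3, 4, 6}
1 ∈ Sat(EG ((~halt & crit) -> halt)) = {0, 1, 2, 3, 4, 6}, so the formula holds at 1.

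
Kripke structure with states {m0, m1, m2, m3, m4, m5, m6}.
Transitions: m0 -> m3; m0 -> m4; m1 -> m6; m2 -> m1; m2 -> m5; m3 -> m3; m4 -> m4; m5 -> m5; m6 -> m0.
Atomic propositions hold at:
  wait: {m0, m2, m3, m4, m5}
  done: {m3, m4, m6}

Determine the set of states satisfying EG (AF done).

{m0, m1, m3, m4, m6}

AF done: least fixpoint, start Z0 = {m3, m4, m6}, add states with every successor in Z. Z1 = {m0, m1, m3, m4, m6}; fixed.
Sat(AF done) = {m0, m1, m3, m4, m6}
EG (AF done): greatest fixpoint, start Z0 = {m0, m1, m3, m4, m6}, keep only states in Sat with some successor in Z. Already a fixed point.
Sat(EG (AF done)) = {m0, m1, m3, m4, m6}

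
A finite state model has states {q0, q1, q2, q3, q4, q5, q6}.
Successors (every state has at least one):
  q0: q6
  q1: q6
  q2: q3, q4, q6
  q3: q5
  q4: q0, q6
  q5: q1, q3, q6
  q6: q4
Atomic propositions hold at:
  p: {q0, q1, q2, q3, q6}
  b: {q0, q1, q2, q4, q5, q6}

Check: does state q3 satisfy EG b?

No

EG b: greatest fixpoint, start Z0 = {q0, q1, q2, q4, q5, q6}, keep only states in Sat with some successor in Z. Already a fixed point.
Sat(EG b) = {q0, q1, q2, q4, q5, q6}
q3 ∉ Sat(EG b) = {q0, q1, q2, q4, q5, q6}, so the formula does not hold at q3.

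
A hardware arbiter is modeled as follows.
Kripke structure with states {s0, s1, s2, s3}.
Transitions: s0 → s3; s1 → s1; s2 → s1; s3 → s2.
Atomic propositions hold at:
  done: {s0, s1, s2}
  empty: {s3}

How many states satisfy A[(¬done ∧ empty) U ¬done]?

1

Sat(¬done) = {s3}
Sat(¬done ∧ empty) = {s3}
A[(¬done ∧ empty) U ¬done]: least fixpoint, start Z0 = Sat(¬done) = {s3}, add states in Sat(¬done ∧ empty) with every successor in Z. Already a fixed point.
Sat(A[(¬done ∧ empty) U ¬done]) = {s3}
|Sat(A[(¬done ∧ empty) U ¬done])| = |{s3}| = 1.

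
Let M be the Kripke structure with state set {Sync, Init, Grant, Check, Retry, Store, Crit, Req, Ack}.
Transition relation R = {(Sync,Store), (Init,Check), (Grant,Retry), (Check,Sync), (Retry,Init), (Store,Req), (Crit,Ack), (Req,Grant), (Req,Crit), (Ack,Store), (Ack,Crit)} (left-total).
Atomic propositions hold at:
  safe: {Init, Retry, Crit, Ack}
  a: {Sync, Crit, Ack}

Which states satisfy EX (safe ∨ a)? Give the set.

Sat(safe ∨ a) = {Sync, Init, Retry, Crit, Ack}
Sat(EX (safe ∨ a)) = {s : some successor in {Sync, Init, Retry, Crit, Ack}} = {Grant, Check, Retry, Crit, Req, Ack}

{Grant, Check, Retry, Crit, Req, Ack}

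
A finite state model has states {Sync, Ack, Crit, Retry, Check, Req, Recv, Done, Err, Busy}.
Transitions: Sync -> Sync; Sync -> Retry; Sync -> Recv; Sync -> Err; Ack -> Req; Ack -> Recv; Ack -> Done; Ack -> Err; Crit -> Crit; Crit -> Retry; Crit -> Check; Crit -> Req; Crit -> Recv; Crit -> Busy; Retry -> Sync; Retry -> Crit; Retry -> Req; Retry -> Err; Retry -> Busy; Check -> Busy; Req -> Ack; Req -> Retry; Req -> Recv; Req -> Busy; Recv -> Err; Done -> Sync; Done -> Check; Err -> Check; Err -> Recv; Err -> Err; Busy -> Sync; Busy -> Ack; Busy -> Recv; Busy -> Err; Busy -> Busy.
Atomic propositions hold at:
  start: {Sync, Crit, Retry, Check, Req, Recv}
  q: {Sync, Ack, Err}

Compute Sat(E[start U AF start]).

{Sync, Crit, Retry, Check, Req, Recv, Done}

AF start: least fixpoint, start Z0 = {Sync, Crit, Retry, Check, Req, Recv}, add states with every successor in Z. Z1 = {Sync, Crit, Retry, Check, Req, Recv, Done}; fixed.
Sat(AF start) = {Sync, Crit, Retry, Check, Req, Recv, Done}
E[start U AF start]: least fixpoint, start Z0 = Sat(AF start) = {Sync, Crit, Retry, Check, Req, Recv, Done}, add states in Sat(start) with some successor in Z. Already a fixed point.
Sat(E[start U AF start]) = {Sync, Crit, Retry, Check, Req, Recv, Done}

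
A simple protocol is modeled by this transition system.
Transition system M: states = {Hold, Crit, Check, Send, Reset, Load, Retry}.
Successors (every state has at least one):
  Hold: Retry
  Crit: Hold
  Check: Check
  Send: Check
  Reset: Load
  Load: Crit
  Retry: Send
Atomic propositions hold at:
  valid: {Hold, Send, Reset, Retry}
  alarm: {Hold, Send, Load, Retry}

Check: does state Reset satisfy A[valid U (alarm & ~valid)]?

Sat(~valid) = {Crit, Check, Load}
Sat(alarm & ~valid) = {Load}
A[valid U (alarm & ~valid)]: least fixpoint, start Z0 = Sat((alarm & ~valid)) = {Load}, add states in Sat(valid) with every successor in Z. Z1 = {Reset, Load}; fixed.
Sat(A[valid U (alarm & ~valid)]) = {Reset, Load}
Reset ∈ Sat(A[valid U (alarm & ~valid)]) = {Reset, Load}, so the formula holds at Reset.

Yes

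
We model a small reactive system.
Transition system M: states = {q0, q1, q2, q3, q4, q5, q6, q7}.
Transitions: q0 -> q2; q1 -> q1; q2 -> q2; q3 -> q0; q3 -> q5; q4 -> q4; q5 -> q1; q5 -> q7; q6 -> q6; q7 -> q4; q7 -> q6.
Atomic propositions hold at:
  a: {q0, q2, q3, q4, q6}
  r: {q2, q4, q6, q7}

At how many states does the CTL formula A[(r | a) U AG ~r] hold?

1

Sat(r | a) = {q0, q2, q3, q4, q6, q7}
Sat(~r) = {q0, q1, q3, q5}
AG ~r: greatest fixpoint, start Z0 = {q0, q1, q3, q5}, keep only states in Sat with every successor in Z. Z1 = {q1, q3}; Z2 = {q1}; fixed.
Sat(AG ~r) = {q1}
A[(r | a) U AG ~r]: least fixpoint, start Z0 = Sat(AG ~r) = {q1}, add states in Sat(r | a) with every successor in Z. Already a fixed point.
Sat(A[(r | a) U AG ~r]) = {q1}
|Sat(A[(r | a) U AG ~r])| = |{q1}| = 1.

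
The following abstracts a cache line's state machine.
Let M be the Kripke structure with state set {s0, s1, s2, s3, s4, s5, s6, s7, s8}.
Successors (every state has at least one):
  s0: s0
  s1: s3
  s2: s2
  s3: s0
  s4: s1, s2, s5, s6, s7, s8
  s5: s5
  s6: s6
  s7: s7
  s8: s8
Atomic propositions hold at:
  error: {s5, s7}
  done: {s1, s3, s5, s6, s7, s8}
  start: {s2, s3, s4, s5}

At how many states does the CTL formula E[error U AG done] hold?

AG done: greatest fixpoint, start Z0 = {s1, s3, s5, s6, s7, s8}, keep only states in Sat with every successor in Z. Z1 = {s1, s5, s6, s7, s8}; Z2 = {s5, s6, s7, s8}; fixed.
Sat(AG done) = {s5, s6, s7, s8}
E[error U AG done]: least fixpoint, start Z0 = Sat(AG done) = {s5, s6, s7, s8}, add states in Sat(error) with some successor in Z. Already a fixed point.
Sat(E[error U AG done]) = {s5, s6, s7, s8}
|Sat(E[error U AG done])| = |{s5, s6, s7, s8}| = 4.

4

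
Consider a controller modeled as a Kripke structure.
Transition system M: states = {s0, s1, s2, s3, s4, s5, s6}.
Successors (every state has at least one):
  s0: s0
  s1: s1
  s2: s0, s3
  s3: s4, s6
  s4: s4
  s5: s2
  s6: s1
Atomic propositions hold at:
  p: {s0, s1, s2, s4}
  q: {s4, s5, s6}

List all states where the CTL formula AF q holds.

AF q: least fixpoint, start Z0 = {s4, s5, s6}, add states with every successor in Z. Z1 = {s3, s4, s5, s6}; fixed.
Sat(AF q) = {s3, s4, s5, s6}

{s3, s4, s5, s6}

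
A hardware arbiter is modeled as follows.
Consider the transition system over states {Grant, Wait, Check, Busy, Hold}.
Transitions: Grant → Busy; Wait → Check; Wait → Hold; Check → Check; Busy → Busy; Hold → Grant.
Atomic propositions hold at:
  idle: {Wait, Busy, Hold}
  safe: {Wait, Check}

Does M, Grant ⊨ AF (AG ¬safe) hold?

Sat(¬safe) = {Grant, Busy, Hold}
AG ¬safe: greatest fixpoint, start Z0 = {Grant, Busy, Hold}, keep only states in Sat with every successor in Z. Already a fixed point.
Sat(AG ¬safe) = {Grant, Busy, Hold}
AF (AG ¬safe): least fixpoint, start Z0 = {Grant, Busy, Hold}, add states with every successor in Z. Already a fixed point.
Sat(AF (AG ¬safe)) = {Grant, Busy, Hold}
Grant ∈ Sat(AF (AG ¬safe)) = {Grant, Busy, Hold}, so the formula holds at Grant.

Yes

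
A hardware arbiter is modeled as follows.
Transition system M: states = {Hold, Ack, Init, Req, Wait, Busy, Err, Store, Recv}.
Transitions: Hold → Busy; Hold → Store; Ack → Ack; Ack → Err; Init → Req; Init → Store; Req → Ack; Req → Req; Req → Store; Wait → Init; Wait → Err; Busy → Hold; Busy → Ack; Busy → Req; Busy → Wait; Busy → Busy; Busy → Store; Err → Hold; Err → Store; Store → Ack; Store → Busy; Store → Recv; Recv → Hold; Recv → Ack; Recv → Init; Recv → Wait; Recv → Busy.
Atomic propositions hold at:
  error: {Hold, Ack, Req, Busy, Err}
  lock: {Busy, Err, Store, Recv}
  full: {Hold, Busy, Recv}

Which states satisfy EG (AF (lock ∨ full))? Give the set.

{Hold, Busy, Err, Store, Recv}

Sat(lock ∨ full) = {Hold, Busy, Err, Store, Recv}
AF (lock ∨ full): least fixpoint, start Z0 = {Hold, Busy, Err, Store, Recv}, add states with every successor in Z. Already a fixed point.
Sat(AF (lock ∨ full)) = {Hold, Busy, Err, Store, Recv}
EG (AF (lock ∨ full)): greatest fixpoint, start Z0 = {Hold, Busy, Err, Store, Recv}, keep only states in Sat with some successor in Z. Already a fixed point.
Sat(EG (AF (lock ∨ full))) = {Hold, Busy, Err, Store, Recv}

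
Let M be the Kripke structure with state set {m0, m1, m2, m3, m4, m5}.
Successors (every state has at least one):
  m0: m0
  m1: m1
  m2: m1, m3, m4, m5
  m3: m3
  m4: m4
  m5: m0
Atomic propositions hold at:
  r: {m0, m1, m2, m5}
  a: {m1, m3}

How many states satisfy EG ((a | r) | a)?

Sat(a | r) = {m0, m1, m2, m3, m5}
Sat((a | r) | a) = {m0, m1, m2, m3, m5}
EG ((a | r) | a): greatest fixpoint, start Z0 = {m0, m1, m2, m3, m5}, keep only states in Sat with some successor in Z. Already a fixed point.
Sat(EG ((a | r) | a)) = {m0, m1, m2, m3, m5}
|Sat(EG ((a | r) | a))| = |{m0, m1, m2, m3, m5}| = 5.

5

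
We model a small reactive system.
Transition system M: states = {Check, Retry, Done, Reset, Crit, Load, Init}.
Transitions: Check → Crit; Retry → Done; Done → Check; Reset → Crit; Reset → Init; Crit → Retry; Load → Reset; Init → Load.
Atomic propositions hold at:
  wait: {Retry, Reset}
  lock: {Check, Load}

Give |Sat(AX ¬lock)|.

Sat(¬lock) = {Retry, Done, Reset, Crit, Init}
Sat(AX ¬lock) = {s : every successor in {Retry, Done, Reset, Crit, Init}} = {Check, Retry, Reset, Crit, Load}
|Sat(AX ¬lock)| = |{Check, Retry, Reset, Crit, Load}| = 5.

5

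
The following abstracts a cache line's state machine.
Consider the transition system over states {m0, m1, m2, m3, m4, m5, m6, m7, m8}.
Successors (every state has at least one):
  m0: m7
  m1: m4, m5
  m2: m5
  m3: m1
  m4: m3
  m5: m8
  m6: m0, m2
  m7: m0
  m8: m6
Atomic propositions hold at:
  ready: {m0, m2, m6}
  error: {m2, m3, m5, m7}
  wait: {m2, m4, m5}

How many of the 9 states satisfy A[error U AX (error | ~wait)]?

8

Sat(~wait) = {m0, m1, m3, m6, m7, m8}
Sat(error | ~wait) = {m0, m1, m2, m3, m5, m6, m7, m8}
Sat(AX (error | ~wait)) = {s : every successor in {m0, m1, m2, m3, m5, m6, m7, m8}} = {m0, m2, m3, m4, m5, m6, m7, m8}
A[error U AX (error | ~wait)]: least fixpoint, start Z0 = Sat(AX (error | ~wait)) = {m0, m2, m3, m4, m5, m6, m7, m8}, add states in Sat(error) with every successor in Z. Already a fixed point.
Sat(A[error U AX (error | ~wait)]) = {m0, m2, m3, m4, m5, m6, m7, m8}
|Sat(A[error U AX (error | ~wait)])| = |{m0, m2, m3, m4, m5, m6, m7, m8}| = 8.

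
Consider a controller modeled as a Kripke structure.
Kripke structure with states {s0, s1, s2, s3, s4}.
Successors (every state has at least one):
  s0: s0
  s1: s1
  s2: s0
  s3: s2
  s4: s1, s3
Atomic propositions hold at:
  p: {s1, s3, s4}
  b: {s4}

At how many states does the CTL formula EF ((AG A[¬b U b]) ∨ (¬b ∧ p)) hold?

Sat(¬b) = {s0, s1, s2, s3}
A[¬b U b]: least fixpoint, start Z0 = Sat(b) = {s4}, add states in Sat(¬b) with every successor in Z. Already a fixed point.
Sat(A[¬b U b]) = {s4}
AG A[¬b U b]: greatest fixpoint, start Z0 = {s4}, keep only states in Sat with every successor in Z. Z1 = ∅; fixed.
Sat(AG A[¬b U b]) = ∅
Sat(¬b ∧ p) = {s1, s3}
Sat((AG A[¬b U b]) ∨ (¬b ∧ p)) = {s1, s3}
EF ((AG A[¬b U b]) ∨ (¬b ∧ p)): least fixpoint, start Z0 = {s1, s3}, add states with some successor in Z. Z1 = {s1, s3, s4}; fixed.
Sat(EF ((AG A[¬b U b]) ∨ (¬b ∧ p))) = {s1, s3, s4}
|Sat(EF ((AG A[¬b U b]) ∨ (¬b ∧ p)))| = |{s1, s3, s4}| = 3.

3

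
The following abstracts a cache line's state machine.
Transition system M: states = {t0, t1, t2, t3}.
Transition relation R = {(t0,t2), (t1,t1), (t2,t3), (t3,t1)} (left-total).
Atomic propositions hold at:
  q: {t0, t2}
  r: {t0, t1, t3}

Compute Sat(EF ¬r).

Sat(¬r) = {t2}
EF ¬r: least fixpoint, start Z0 = {t2}, add states with some successor in Z. Z1 = {t0, t2}; fixed.
Sat(EF ¬r) = {t0, t2}

{t0, t2}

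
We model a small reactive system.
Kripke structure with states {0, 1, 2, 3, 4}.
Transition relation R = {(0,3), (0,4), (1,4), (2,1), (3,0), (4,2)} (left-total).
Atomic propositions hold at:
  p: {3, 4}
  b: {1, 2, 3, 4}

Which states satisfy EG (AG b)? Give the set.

{1, 2, 4}

AG b: greatest fixpoint, start Z0 = {1, 2, 3, 4}, keep only states in Sat with every successor in Z. Z1 = {1, 2, 4}; fixed.
Sat(AG b) = {1, 2, 4}
EG (AG b): greatest fixpoint, start Z0 = {1, 2, 4}, keep only states in Sat with some successor in Z. Already a fixed point.
Sat(EG (AG b)) = {1, 2, 4}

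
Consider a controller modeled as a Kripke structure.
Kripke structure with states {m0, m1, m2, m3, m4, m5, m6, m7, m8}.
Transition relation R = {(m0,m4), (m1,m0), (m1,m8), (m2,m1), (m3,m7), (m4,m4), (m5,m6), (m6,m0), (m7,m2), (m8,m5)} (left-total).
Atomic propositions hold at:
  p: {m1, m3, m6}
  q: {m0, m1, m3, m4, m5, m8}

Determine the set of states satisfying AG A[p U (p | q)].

{m0, m1, m4, m5, m6, m8}

Sat(p | q) = {m0, m1, m3, m4, m5, m6, m8}
A[p U (p | q)]: least fixpoint, start Z0 = Sat((p | q)) = {m0, m1, m3, m4, m5, m6, m8}, add states in Sat(p) with every successor in Z. Already a fixed point.
Sat(A[p U (p | q)]) = {m0, m1, m3, m4, m5, m6, m8}
AG A[p U (p | q)]: greatest fixpoint, start Z0 = {m0, m1, m3, m4, m5, m6, m8}, keep only states in Sat with every successor in Z. Z1 = {m0, m1, m4, m5, m6, m8}; fixed.
Sat(AG A[p U (p | q)]) = {m0, m1, m4, m5, m6, m8}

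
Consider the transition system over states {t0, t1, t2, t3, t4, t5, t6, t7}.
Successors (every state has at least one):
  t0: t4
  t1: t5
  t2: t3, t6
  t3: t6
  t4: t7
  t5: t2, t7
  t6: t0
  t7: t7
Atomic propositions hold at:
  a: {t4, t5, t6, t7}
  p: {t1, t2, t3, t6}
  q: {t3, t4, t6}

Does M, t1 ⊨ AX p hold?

Sat(AX p) = {s : every successor in {t1, t2, t3, t6}} = {t2, t3}
t1 ∉ Sat(AX p) = {t2, t3}, so the formula does not hold at t1.

No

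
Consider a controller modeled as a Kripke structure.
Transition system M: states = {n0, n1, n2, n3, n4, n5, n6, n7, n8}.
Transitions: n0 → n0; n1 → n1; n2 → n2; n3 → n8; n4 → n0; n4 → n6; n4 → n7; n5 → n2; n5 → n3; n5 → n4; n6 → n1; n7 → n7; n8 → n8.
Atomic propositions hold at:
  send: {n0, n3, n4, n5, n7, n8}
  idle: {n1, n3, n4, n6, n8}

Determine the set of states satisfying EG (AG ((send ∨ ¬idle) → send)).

{n0, n1, n3, n4, n6, n7, n8}

Sat(¬idle) = {n0, n2, n5, n7}
Sat(send ∨ ¬idle) = {n0, n2, n3, n4, n5, n7, n8}
Sat((send ∨ ¬idle) → send) = {n0, n1, n3, n4, n5, n6, n7, n8}
AG ((send ∨ ¬idle) → send): greatest fixpoint, start Z0 = {n0, n1, n3, n4, n5, n6, n7, n8}, keep only states in Sat with every successor in Z. Z1 = {n0, n1, n3, n4, n6, n7, n8}; fixed.
Sat(AG ((send ∨ ¬idle) → send)) = {n0, n1, n3, n4, n6, n7, n8}
EG (AG ((send ∨ ¬idle) → send)): greatest fixpoint, start Z0 = {n0, n1, n3, n4, n6, n7, n8}, keep only states in Sat with some successor in Z. Already a fixed point.
Sat(EG (AG ((send ∨ ¬idle) → send))) = {n0, n1, n3, n4, n6, n7, n8}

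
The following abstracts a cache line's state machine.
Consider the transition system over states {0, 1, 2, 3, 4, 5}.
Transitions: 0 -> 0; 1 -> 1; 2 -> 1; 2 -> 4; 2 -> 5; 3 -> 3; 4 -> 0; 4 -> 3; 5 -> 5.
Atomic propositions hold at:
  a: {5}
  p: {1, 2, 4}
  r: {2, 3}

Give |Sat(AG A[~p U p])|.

Sat(~p) = {0, 3, 5}
A[~p U p]: least fixpoint, start Z0 = Sat(p) = {1, 2, 4}, add states in Sat(~p) with every successor in Z. Already a fixed point.
Sat(A[~p U p]) = {1, 2, 4}
AG A[~p U p]: greatest fixpoint, start Z0 = {1, 2, 4}, keep only states in Sat with every successor in Z. Z1 = {1}; fixed.
Sat(AG A[~p U p]) = {1}
|Sat(AG A[~p U p])| = |{1}| = 1.

1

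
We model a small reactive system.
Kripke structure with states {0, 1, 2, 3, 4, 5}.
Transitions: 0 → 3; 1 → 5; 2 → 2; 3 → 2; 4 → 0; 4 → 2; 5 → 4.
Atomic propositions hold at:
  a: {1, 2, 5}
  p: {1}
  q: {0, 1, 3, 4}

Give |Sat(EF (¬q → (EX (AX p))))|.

5

Sat(¬q) = {2, 5}
Sat(AX p) = {s : every successor in {1}} = ∅
Sat(EX (AX p)) = {s : some successor in ∅} = ∅
Sat(¬q → (EX (AX p))) = {0, 1, 3, 4}
EF (¬q → (EX (AX p))): least fixpoint, start Z0 = {0, 1, 3, 4}, add states with some successor in Z. Z1 = {0, 1, 3, 4, 5}; fixed.
Sat(EF (¬q → (EX (AX p)))) = {0, 1, 3, 4, 5}
|Sat(EF (¬q → (EX (AX p))))| = |{0, 1, 3, 4, 5}| = 5.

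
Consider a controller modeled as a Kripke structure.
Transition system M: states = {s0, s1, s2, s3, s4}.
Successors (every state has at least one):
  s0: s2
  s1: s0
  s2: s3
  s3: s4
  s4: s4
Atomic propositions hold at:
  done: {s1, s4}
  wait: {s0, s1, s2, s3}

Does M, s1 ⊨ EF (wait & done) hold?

Yes

Sat(wait & done) = {s1}
EF (wait & done): least fixpoint, start Z0 = {s1}, add states with some successor in Z. Already a fixed point.
Sat(EF (wait & done)) = {s1}
s1 ∈ Sat(EF (wait & done)) = {s1}, so the formula holds at s1.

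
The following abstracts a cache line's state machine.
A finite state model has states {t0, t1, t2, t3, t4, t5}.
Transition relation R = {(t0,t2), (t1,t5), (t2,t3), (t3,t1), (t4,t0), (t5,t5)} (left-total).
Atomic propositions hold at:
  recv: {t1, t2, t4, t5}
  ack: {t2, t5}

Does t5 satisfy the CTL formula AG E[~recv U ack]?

Sat(~recv) = {t0, t3}
E[~recv U ack]: least fixpoint, start Z0 = Sat(ack) = {t2, t5}, add states in Sat(~recv) with some successor in Z. Z1 = {t0, t2, t5}; fixed.
Sat(E[~recv U ack]) = {t0, t2, t5}
AG E[~recv U ack]: greatest fixpoint, start Z0 = {t0, t2, t5}, keep only states in Sat with every successor in Z. Z1 = {t0, t5}; Z2 = {t5}; fixed.
Sat(AG E[~recv U ack]) = {t5}
t5 ∈ Sat(AG E[~recv U ack]) = {t5}, so the formula holds at t5.

Yes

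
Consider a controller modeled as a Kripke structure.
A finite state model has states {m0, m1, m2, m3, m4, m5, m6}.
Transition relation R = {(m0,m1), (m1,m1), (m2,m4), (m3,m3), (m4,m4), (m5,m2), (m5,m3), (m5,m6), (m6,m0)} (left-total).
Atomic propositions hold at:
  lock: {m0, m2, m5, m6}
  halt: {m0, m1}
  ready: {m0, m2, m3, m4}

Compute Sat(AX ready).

{m2, m3, m4, m6}

Sat(AX ready) = {s : every successor in {m0, m2, m3, m4}} = {m2, m3, m4, m6}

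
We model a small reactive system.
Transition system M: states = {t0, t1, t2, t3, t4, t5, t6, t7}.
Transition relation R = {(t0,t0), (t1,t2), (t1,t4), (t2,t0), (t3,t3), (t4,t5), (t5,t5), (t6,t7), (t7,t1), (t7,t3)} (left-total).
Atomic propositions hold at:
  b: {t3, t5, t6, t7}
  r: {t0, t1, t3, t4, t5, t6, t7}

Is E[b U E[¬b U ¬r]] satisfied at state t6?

Yes

Sat(¬b) = {t0, t1, t2, t4}
Sat(¬r) = {t2}
E[¬b U ¬r]: least fixpoint, start Z0 = Sat(¬r) = {t2}, add states in Sat(¬b) with some successor in Z. Z1 = {t1, t2}; fixed.
Sat(E[¬b U ¬r]) = {t1, t2}
E[b U E[¬b U ¬r]]: least fixpoint, start Z0 = Sat(E[¬b U ¬r]) = {t1, t2}, add states in Sat(b) with some successor in Z. Z1 = {t1, t2, t7}; Z2 = {t1, t2, t6, t7}; fixed.
Sat(E[b U E[¬b U ¬r]]) = {t1, t2, t6, t7}
t6 ∈ Sat(E[b U E[¬b U ¬r]]) = {t1, t2, t6, t7}, so the formula holds at t6.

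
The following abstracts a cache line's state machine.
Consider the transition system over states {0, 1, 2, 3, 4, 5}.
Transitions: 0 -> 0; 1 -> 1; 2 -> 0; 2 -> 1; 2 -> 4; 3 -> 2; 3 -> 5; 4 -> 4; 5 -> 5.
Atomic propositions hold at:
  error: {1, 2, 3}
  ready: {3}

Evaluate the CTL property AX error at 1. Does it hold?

Yes

Sat(AX error) = {s : every successor in {1, 2, 3}} = {1}
1 ∈ Sat(AX error) = {1}, so the formula holds at 1.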